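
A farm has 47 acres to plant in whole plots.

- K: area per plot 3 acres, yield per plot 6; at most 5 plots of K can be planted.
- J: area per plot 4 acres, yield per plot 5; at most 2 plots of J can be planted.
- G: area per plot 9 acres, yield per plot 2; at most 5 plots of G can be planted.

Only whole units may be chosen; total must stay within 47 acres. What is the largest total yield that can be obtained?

44

5×K, 2×J, and 2×G: area 41 ≤ 47, yield 5·6 + 2·5 + 2·2 = 44.
5×K, 2×J, and 1×G: area 32 ≤ 47, yield 5·6 + 2·5 + 1·2 = 42.
Best is 44.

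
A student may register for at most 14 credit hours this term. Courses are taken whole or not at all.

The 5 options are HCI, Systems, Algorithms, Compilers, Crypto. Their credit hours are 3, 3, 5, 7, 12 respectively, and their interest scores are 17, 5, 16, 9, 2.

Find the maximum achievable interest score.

HCI + Algorithms: credit hours 3 + 5 = 8 ≤ 14, interest score 17 + 16 = 33.
HCI + Systems + Algorithms: credit hours 3 + 3 + 5 = 11 ≤ 14, interest score 17 + 5 + 16 = 38.
HCI + Systems + Compilers: credit hours 3 + 3 + 7 = 13 ≤ 14, interest score 17 + 5 + 9 = 31.
Best is HCI, Systems, and Algorithms with total interest score 38.

38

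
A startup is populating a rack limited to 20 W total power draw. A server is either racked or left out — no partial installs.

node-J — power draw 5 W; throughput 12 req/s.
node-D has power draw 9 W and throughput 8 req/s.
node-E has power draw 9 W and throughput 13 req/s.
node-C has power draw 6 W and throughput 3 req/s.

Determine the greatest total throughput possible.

Treat it as a binary knapsack problem.
Take node-J, node-E, and node-C: power draw 5 + 9 + 6 = 20 ≤ 20, throughput 12 + 13 + 3 = 28.
No other feasible combination does better.

28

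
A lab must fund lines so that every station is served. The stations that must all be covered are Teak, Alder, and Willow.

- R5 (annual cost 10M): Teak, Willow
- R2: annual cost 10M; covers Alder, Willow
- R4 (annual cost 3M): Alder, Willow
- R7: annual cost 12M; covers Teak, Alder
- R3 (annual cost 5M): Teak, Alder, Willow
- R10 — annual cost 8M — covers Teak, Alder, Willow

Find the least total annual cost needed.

This is an integer covering problem.
The greedy cost-per-new-station heuristic would pick R4 and R3 for 8, but a cheaper cover exists.
R3 alone covers Teak, Alder, Willow — every station.
Total annual cost: 5.
No cover costs less than 5.

5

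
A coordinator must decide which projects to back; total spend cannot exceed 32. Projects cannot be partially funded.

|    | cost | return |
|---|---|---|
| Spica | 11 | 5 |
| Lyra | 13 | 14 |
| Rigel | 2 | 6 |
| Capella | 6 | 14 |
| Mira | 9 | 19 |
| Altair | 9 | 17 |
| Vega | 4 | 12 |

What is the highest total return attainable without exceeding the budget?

68

Allowing fractional choices, the relaxed optimum would be about 70.2, but projects are indivisible.
Capella + Mira + Altair + Vega: cost 6 + 9 + 9 + 4 = 28 ≤ 32, return 14 + 19 + 17 + 12 = 62.
Rigel + Capella + Mira + Altair + Vega: cost 2 + 6 + 9 + 9 + 4 = 30 ≤ 32, return 6 + 14 + 19 + 17 + 12 = 68.
Best is Rigel, Capella, Mira, Altair, and Vega with total return 68.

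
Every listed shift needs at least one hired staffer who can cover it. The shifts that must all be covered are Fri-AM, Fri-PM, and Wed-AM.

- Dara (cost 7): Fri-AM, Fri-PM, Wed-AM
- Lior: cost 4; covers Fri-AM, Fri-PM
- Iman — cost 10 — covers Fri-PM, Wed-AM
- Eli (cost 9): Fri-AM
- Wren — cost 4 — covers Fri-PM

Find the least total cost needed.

7

The greedy cost-per-new-shift heuristic would pick Lior and Dara for 11, but a cheaper cover exists.
Dara alone covers Fri-AM, Fri-PM, Wed-AM — every shift.
Total cost: 7.
No cover costs less than 7.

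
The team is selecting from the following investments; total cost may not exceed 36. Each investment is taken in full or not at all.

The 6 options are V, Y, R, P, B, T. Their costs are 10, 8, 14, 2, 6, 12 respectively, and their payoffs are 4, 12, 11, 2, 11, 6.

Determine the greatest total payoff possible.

Allowing fractional choices, the relaxed optimum would be about 39.0, but investments are indivisible.
V + Y + B + T: cost 10 + 8 + 6 + 12 = 36 ≤ 36, payoff 4 + 12 + 11 + 6 = 33.
Y + R + B: cost 8 + 14 + 6 = 28 ≤ 36, payoff 12 + 11 + 11 = 34.
Y + R + P + B: cost 8 + 14 + 2 + 6 = 30 ≤ 36, payoff 12 + 11 + 2 + 11 = 36.
Best is Y, R, P, and B with total payoff 36.

36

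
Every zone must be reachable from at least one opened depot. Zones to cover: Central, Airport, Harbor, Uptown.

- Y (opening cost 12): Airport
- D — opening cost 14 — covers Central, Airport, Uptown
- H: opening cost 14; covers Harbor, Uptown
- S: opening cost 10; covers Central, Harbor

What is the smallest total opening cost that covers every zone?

24

This is a weighted set-cover instance.
Choose D and S: together they cover Central, Airport, Harbor, Uptown — every zone.
Total opening cost: 14 + 10 = 24.
No cover costs less than 24.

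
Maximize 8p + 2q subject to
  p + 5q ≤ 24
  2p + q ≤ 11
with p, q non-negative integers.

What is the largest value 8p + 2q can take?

The continuous relaxation peaks at (5.5, 0) with value 44.00; rounding to a feasible lattice point costs some objective.
(p,q)=(5,1): 1·5+5·1=10≤24, 2·5+1·1=11≤11, objective 42.
(p,q)=(5,0): 1·5+5·0=5≤24, 2·5+1·0=10≤11, objective 40.
(p,q)=(4,2): 1·4+5·2=14≤24, 2·4+1·2=10≤11, objective 36.
(p,q)=(4,1): 1·4+5·1=9≤24, 2·4+1·1=9≤11, objective 34.
No feasible integer point exceeds 42.

42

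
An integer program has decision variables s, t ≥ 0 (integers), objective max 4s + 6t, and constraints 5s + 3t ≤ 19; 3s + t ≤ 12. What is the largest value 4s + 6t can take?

The continuous relaxation peaks at (0, 6.33) with value 38.00; rounding to a feasible lattice point costs some objective.
(s,t)=(0,6): 5·0+3·6=18≤19, 3·0+1·6=6≤12, objective 36.
(s,t)=(0,5): 5·0+3·5=15≤19, 3·0+1·5=5≤12, objective 30.
The best lattice point is (0,6), giving 36.

36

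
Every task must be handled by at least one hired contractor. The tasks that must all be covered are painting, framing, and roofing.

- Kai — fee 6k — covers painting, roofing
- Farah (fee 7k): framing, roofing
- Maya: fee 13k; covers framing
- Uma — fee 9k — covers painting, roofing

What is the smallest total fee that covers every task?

13

Choose Kai and Farah: together they cover painting, framing, roofing — every task.
Total fee: 6 + 7 = 13.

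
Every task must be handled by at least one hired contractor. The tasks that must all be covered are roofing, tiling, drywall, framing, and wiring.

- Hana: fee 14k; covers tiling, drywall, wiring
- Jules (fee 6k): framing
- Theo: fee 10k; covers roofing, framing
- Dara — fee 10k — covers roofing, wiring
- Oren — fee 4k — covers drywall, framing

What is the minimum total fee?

24

This is an integer covering problem.
The greedy cost-per-new-task heuristic would pick Oren, Dara, and Hana for 28, but a cheaper cover exists.
Choose Hana and Theo: together they cover roofing, tiling, drywall, framing, wiring — every task.
Total fee: 14 + 10 = 24.
No cover costs less than 24.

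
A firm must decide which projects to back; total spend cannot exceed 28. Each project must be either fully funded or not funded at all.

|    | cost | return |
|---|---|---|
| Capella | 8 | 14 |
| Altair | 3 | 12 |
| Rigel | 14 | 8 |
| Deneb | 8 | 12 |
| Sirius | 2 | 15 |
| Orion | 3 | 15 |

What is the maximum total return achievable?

68

Allowing fractional choices, the relaxed optimum would be about 70.3, but projects are indivisible.
Capella + Altair + Sirius + Orion: cost 8 + 3 + 2 + 3 = 16 ≤ 28, return 14 + 12 + 15 + 15 = 56.
Capella + Altair + Deneb + Sirius + Orion: cost 8 + 3 + 8 + 2 + 3 = 24 ≤ 28, return 14 + 12 + 12 + 15 + 15 = 68.
Capella + Deneb + Sirius + Orion: cost 8 + 8 + 2 + 3 = 21 ≤ 28, return 14 + 12 + 15 + 15 = 56.
Best is Capella, Altair, Deneb, Sirius, and Orion with total return 68.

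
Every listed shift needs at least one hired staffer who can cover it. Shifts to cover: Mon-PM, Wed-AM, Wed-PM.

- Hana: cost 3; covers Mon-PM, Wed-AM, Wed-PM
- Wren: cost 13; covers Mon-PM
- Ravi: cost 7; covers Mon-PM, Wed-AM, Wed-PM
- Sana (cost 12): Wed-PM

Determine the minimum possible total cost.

Hana alone covers Mon-PM, Wed-AM, Wed-PM — every shift.
Total cost: 3.
No cover costs less than 3.

3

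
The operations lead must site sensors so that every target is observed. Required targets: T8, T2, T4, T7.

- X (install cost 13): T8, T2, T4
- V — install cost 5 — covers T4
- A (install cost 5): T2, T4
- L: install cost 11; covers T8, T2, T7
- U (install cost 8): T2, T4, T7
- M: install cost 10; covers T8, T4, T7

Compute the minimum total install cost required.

This is a weighted set-cover instance.
Choose A and M: together they cover T8, T2, T4, T7 — every target.
Total install cost: 5 + 10 = 15.
No cover costs less than 15.

15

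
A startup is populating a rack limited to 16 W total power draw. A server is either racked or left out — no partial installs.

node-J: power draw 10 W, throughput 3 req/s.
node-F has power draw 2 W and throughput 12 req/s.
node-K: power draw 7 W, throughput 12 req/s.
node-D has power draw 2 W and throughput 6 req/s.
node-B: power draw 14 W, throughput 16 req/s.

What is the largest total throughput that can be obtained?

30

This is a 0-1 knapsack instance.
Take node-F, node-K, and node-D: power draw 2 + 7 + 2 = 11 ≤ 16, throughput 12 + 12 + 6 = 30.
No other feasible combination does better.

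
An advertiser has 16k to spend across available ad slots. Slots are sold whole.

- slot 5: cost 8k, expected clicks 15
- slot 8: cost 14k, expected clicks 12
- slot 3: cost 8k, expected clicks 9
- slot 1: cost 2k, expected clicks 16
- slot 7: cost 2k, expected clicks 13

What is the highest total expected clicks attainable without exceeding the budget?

Allowing fractional choices, the relaxed optimum would be about 48.5, but ad slots are indivisible.
slot 5 + slot 1: cost 8 + 2 = 10 ≤ 16, expected clicks 15 + 16 = 31.
slot 5 + slot 1 + slot 7: cost 8 + 2 + 2 = 12 ≤ 16, expected clicks 15 + 16 + 13 = 44.
slot 3 + slot 1 + slot 7: cost 8 + 2 + 2 = 12 ≤ 16, expected clicks 9 + 16 + 13 = 38.
Best is slot 5, slot 1, and slot 7 with total expected clicks 44.

44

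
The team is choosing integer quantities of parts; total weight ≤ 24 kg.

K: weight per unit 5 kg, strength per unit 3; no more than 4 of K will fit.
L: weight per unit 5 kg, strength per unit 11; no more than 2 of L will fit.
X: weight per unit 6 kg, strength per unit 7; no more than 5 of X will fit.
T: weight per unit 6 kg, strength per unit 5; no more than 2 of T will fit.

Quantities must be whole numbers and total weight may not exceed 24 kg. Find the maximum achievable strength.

Take 2×L and 2×X: weight 22 ≤ 24, strength 2·11 + 2·7 = 36.
L has the best ratio (11/5) and is taken to its limit of 2; remaining capacity is filled optimally with the others.

36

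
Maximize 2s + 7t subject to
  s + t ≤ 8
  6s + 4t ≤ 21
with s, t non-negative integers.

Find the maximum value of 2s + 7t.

The continuous relaxation peaks at (0, 5.25) with value 36.75; rounding to a feasible lattice point costs some objective.
(s,t)=(0,5) is feasible, giving 35.
(s,t)=(0,4) is feasible, giving 28.
The best lattice point is (0,5), giving 35.

35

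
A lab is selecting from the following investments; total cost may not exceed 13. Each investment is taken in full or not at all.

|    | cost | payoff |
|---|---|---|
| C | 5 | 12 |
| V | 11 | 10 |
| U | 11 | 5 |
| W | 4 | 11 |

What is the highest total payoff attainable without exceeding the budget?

This is an integer program with binary decision variables.
Allowing fractional choices, the relaxed optimum would be about 26.6, but investments are indivisible.
C: cost 5 ≤ 13, payoff 12.
C + W: cost 5 + 4 = 9 ≤ 13, payoff 12 + 11 = 23.
Best is C and W with total payoff 23.

23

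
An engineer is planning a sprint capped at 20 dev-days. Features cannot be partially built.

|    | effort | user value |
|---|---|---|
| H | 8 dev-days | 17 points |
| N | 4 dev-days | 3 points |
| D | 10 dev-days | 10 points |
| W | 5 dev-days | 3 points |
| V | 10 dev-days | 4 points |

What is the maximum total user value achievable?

H + V: effort 8 + 10 = 18 ≤ 20, user value 17 + 4 = 21.
H + N + W: effort 8 + 4 + 5 = 17 ≤ 20, user value 17 + 3 + 3 = 23.
H + D: effort 8 + 10 = 18 ≤ 20, user value 17 + 10 = 27.
Best is H and D with total user value 27.

27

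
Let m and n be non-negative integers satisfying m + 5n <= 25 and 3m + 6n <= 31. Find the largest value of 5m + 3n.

(m,n)=(10,0) is feasible, giving 50.
(m,n)=(9,0) is feasible, giving 45.
No feasible integer point exceeds 50.

50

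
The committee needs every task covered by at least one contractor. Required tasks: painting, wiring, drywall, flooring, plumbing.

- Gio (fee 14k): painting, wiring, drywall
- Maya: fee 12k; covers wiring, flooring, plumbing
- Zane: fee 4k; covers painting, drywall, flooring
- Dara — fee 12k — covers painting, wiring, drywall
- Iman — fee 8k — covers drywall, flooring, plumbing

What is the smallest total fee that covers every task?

16

Choose Maya and Zane: together they cover painting, wiring, drywall, flooring, plumbing — every task.
Total fee: 12 + 4 = 16.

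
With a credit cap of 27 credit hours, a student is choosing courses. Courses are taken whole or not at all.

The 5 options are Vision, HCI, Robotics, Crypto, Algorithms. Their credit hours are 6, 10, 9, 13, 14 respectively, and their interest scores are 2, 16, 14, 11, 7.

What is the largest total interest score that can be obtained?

Allowing fractional choices, the relaxed optimum would be about 36.8, but courses are indivisible.
Vision + HCI + Robotics: credit hours 6 + 10 + 9 = 25 ≤ 27, interest score 2 + 16 + 14 = 32.
HCI + Robotics: credit hours 10 + 9 = 19 ≤ 27, interest score 16 + 14 = 30.
HCI + Crypto: credit hours 10 + 13 = 23 ≤ 27, interest score 16 + 11 = 27.
Best is Vision, HCI, and Robotics with total interest score 32.

32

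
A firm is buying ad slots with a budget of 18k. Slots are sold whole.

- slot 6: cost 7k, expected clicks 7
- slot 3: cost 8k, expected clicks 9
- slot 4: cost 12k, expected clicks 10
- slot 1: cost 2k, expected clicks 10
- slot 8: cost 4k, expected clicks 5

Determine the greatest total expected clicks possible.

Take slot 6, slot 3, and slot 1: cost 7 + 8 + 2 = 17 ≤ 18, expected clicks 7 + 9 + 10 = 26.
No other feasible combination does better.

26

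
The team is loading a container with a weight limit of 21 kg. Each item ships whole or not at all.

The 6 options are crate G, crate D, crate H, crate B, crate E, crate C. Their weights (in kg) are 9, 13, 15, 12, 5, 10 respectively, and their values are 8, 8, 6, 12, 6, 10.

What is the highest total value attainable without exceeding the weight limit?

Treat it as a binary knapsack problem.
Allowing fractional choices, the relaxed optimum would be about 22.0, but items are indivisible.
crate B + crate E: weight 12 + 5 = 17 ≤ 21, value 12 + 6 = 18.
crate G + crate B: weight 9 + 12 = 21 ≤ 21, value 8 + 12 = 20.
crate G + crate C: weight 9 + 10 = 19 ≤ 21, value 8 + 10 = 18.
Best is crate G and crate B with total value 20.

20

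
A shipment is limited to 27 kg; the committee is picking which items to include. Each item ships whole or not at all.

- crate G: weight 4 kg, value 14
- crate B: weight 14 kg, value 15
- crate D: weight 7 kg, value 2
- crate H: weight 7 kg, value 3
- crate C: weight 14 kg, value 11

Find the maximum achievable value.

32

Allowing fractional choices, the relaxed optimum would be about 36.1, but items are indivisible.
crate G + crate B + crate D: weight 4 + 14 + 7 = 25 ≤ 27, value 14 + 15 + 2 = 31.
crate G + crate B + crate H: weight 4 + 14 + 7 = 25 ≤ 27, value 14 + 15 + 3 = 32.
Best is crate G, crate B, and crate H with total value 32.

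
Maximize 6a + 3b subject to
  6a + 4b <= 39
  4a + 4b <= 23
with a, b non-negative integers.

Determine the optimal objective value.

30

(a,b)=(5,0) is feasible, giving 30.
(a,b)=(4,1) is feasible, giving 27.
(a,b)=(4,0) is feasible, giving 24.
Maximum is 30 at (a,b)=(5,0).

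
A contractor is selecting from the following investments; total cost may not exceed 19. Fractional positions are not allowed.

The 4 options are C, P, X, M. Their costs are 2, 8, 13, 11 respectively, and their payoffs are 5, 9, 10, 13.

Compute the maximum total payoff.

C + X: cost 2 + 13 = 15 ≤ 19, payoff 5 + 10 = 15.
P + M: cost 8 + 11 = 19 ≤ 19, payoff 9 + 13 = 22.
C + M: cost 2 + 11 = 13 ≤ 19, payoff 5 + 13 = 18.
Best is P and M with total payoff 22.

22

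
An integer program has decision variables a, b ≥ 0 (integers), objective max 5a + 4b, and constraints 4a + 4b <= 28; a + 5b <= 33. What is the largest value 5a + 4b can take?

(a,b)=(7,0) is feasible, giving 35.
(a,b)=(6,1) is feasible, giving 34.
(a,b)=(6,0) is feasible, giving 30.
Maximum is 35 at (a,b)=(7,0).

35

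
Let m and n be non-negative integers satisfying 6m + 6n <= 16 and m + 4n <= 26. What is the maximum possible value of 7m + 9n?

Relaxing integrality, the LP optimum is 24.00 at (m,n) = (0, 2.67), which is not an integer point.
(m,n)=(0,2): 6·0+6·2=12≤16, 1·0+4·2=8≤26, objective 18.
(m,n)=(1,1): 6·1+6·1=12≤16, 1·1+4·1=5≤26, objective 16.
(m,n)=(0,1): 6·0+6·1=6≤16, 1·0+4·1=4≤26, objective 9.
No feasible integer point exceeds 18.

18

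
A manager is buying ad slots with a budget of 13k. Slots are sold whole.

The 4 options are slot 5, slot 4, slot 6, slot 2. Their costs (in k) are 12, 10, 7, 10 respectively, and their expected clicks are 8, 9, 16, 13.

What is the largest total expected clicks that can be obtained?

16

Allowing fractional choices, the relaxed optimum would be about 23.8, but ad slots are indivisible.
slot 6: cost 7 ≤ 13, expected clicks 16.
slot 2: cost 10 ≤ 13, expected clicks 13.
Best is slot 6 with total expected clicks 16.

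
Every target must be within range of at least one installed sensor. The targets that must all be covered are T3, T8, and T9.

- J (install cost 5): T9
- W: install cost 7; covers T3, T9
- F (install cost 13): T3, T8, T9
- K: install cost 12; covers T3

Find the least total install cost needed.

13

This is an integer covering problem.
F alone covers T3, T8, T9 — every target.
Total install cost: 13.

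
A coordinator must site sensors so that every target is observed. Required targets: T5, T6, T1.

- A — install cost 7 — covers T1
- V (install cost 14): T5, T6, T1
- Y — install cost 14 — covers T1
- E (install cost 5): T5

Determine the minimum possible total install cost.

V alone covers T5, T6, T1 — every target.
Total install cost: 14.
No cover costs less than 14.

14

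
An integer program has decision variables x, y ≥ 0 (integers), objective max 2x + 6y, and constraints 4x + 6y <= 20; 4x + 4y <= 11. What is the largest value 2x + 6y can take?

12

Relaxing integrality, the LP optimum is 16.50 at (x,y) = (0, 2.75), which is not an integer point.
(x,y)=(0,2): 4·0+6·2=12≤20, 4·0+4·2=8≤11, objective 12.
(x,y)=(1,1): 4·1+6·1=10≤20, 4·1+4·1=8≤11, objective 8.
The best lattice point is (0,2), giving 12.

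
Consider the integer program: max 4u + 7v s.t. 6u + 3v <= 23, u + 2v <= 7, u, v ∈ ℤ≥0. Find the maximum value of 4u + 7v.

25

(u,v)=(1,3) is feasible, giving 25.
(u,v)=(2,2) is feasible, giving 22.
(u,v)=(0,3) is feasible, giving 21.
(u,v)=(3,1) is feasible, giving 19.
The best lattice point is (1,3), giving 25.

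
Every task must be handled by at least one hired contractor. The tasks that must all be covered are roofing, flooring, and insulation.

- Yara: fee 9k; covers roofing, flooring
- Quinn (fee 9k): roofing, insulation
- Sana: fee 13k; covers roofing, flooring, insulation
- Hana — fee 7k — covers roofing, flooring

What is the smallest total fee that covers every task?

The greedy cost-per-new-task heuristic would pick Hana and Quinn for 16, but a cheaper cover exists.
Sana alone covers roofing, flooring, insulation — every task.
Total fee: 13.
No cover costs less than 13.

13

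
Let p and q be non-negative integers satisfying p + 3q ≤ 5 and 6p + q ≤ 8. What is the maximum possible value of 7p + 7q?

Relaxing integrality, the LP optimum is 16.88 at (p,q) = (1.12, 1.29), which is not an integer point.
(p,q)=(1,1) is feasible, giving 14.
(p,q)=(0,1) is feasible, giving 7.
Maximum is 14 at (p,q)=(1,1).

14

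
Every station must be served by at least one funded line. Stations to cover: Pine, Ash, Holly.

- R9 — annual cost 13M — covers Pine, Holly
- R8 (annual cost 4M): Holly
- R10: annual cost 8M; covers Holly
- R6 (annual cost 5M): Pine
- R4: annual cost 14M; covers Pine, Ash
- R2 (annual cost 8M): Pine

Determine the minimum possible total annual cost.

18

This is a weighted set-cover instance.
The greedy cost-per-new-station heuristic would pick R8, R6, and R4 for 23, but a cheaper cover exists.
Choose R8 and R4: together they cover Pine, Ash, Holly — every station.
Total annual cost: 4 + 14 = 18.
No cover costs less than 18.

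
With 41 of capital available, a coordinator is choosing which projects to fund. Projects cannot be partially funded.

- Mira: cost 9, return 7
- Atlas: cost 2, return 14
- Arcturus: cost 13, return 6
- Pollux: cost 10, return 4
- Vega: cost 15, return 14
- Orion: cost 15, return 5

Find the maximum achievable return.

41

Allowing fractional choices, the relaxed optimum would be about 41.8, but projects are indivisible.
Mira + Atlas + Arcturus + Vega: cost 9 + 2 + 13 + 15 = 39 ≤ 41, return 7 + 14 + 6 + 14 = 41.
Mira + Atlas + Vega + Orion: cost 9 + 2 + 15 + 15 = 41 ≤ 41, return 7 + 14 + 14 + 5 = 40.
Mira + Atlas + Pollux + Vega: cost 9 + 2 + 10 + 15 = 36 ≤ 41, return 7 + 14 + 4 + 14 = 39.
Best is Mira, Atlas, Arcturus, and Vega with total return 41.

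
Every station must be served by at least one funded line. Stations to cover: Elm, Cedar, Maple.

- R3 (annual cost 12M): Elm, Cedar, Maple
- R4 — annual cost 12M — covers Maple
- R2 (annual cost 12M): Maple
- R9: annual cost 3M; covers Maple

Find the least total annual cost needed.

12

The greedy cost-per-new-station heuristic would pick R9 and R3 for 15, but a cheaper cover exists.
R3 alone covers Elm, Cedar, Maple — every station.
Total annual cost: 12.
No cover costs less than 12.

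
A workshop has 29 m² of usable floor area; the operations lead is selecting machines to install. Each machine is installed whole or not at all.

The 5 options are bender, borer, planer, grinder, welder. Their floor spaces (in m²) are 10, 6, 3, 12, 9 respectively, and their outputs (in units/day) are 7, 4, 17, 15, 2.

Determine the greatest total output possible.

39

Allowing fractional choices, the relaxed optimum would be about 41.7, but machines are indivisible.
borer + planer + grinder: floor space 6 + 3 + 12 = 21 ≤ 29, output 4 + 17 + 15 = 36.
bender + planer + grinder: floor space 10 + 3 + 12 = 25 ≤ 29, output 7 + 17 + 15 = 39.
Best is bender, planer, and grinder with total output 39.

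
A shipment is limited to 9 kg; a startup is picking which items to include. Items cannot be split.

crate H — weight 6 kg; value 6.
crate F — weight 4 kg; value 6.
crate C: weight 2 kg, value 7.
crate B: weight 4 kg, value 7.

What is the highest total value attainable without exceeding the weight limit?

This is a 0-1 knapsack instance.
Allowing fractional choices, the relaxed optimum would be about 18.5, but items are indivisible.
crate C + crate B: weight 2 + 4 = 6 ≤ 9, value 7 + 7 = 14.
crate F + crate C: weight 4 + 2 = 6 ≤ 9, value 6 + 7 = 13.
crate H + crate C: weight 6 + 2 = 8 ≤ 9, value 6 + 7 = 13.
Best is crate C and crate B with total value 14.

14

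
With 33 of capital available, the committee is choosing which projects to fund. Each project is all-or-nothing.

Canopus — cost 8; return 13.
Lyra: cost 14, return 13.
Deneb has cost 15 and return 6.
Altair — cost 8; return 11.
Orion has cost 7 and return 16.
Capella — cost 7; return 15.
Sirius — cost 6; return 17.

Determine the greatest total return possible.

Altair + Orion + Capella + Sirius: cost 8 + 7 + 7 + 6 = 28 ≤ 33, return 11 + 16 + 15 + 17 = 59.
Canopus + Altair + Orion + Sirius: cost 8 + 8 + 7 + 6 = 29 ≤ 33, return 13 + 11 + 16 + 17 = 57.
Canopus + Orion + Capella + Sirius: cost 8 + 7 + 7 + 6 = 28 ≤ 33, return 13 + 16 + 15 + 17 = 61.
Best is Canopus, Orion, Capella, and Sirius with total return 61.

61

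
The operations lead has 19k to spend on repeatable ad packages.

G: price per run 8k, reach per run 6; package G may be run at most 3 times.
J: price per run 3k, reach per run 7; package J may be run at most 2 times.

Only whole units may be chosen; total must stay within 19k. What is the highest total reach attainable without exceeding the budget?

20

This is a bounded integer knapsack.
J has the best ratio (7/3); taking only J gives at most 2×7 = 14 (stopped by the supply cap of 2).
Mixing does better — 1×G and 2×J: price 14 ≤ 19, reach 1·6 + 2·7 = 20.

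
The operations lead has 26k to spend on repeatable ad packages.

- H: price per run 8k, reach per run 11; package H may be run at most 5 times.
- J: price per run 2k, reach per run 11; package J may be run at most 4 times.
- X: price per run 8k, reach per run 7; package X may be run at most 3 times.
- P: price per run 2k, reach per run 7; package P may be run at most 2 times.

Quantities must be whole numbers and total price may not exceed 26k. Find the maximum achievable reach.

73

This is a bounded integer knapsack.
J has the best ratio (11/2); taking only J gives at most 4×11 = 44 (stopped by the supply cap of 4).
Mixing does better — 2×H, 4×J, and 1×P: price 26 ≤ 26, reach 2·11 + 4·11 + 1·7 = 73.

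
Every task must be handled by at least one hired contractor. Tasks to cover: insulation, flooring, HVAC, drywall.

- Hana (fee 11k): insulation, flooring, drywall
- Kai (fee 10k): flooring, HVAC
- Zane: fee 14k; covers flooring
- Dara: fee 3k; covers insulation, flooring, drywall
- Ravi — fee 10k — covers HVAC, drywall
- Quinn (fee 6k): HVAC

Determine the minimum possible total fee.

Choose Dara and Quinn: together they cover insulation, flooring, HVAC, drywall — every task.
Total fee: 3 + 6 = 9.

9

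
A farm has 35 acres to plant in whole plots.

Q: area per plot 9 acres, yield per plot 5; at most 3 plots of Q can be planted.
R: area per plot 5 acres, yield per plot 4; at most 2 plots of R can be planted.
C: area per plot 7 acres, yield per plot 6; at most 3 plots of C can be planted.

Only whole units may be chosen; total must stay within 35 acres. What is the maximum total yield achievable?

27

This is a bounded integer knapsack.
C has the best ratio (6/7); taking only C gives at most 3×6 = 18 (stopped by the supply cap of 3).
Mixing does better — 1×Q, 1×R, and 3×C: area 35 ≤ 35, yield 1·5 + 1·4 + 3·6 = 27.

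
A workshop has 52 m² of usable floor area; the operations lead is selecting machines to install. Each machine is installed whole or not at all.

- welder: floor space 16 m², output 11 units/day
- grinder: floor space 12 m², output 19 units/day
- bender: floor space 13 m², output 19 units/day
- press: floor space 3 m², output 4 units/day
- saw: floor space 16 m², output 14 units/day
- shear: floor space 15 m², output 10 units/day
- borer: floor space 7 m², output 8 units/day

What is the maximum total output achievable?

Allowing fractional choices, the relaxed optimum would be about 64.7, but machines are indivisible.
grinder + bender + press + saw + borer: floor space 12 + 13 + 3 + 16 + 7 = 51 ≤ 52, output 19 + 19 + 4 + 14 + 8 = 64.
grinder + bender + saw + borer: floor space 12 + 13 + 16 + 7 = 48 ≤ 52, output 19 + 19 + 14 + 8 = 60.
welder + grinder + bender + press + borer: floor space 16 + 12 + 13 + 3 + 7 = 51 ≤ 52, output 11 + 19 + 19 + 4 + 8 = 61.
Best is grinder, bender, press, saw, and borer with total output 64.

64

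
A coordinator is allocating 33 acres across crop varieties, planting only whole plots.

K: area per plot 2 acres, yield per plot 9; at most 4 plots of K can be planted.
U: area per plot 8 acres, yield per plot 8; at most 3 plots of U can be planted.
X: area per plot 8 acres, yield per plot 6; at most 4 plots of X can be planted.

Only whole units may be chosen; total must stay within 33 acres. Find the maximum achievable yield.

60

This is a bounded integer knapsack.
Take 4×K and 3×U: area 32 ≤ 33, yield 4·9 + 3·8 = 60.
K has the best ratio (9/2) and is taken to its limit of 4; remaining capacity is filled optimally with the others.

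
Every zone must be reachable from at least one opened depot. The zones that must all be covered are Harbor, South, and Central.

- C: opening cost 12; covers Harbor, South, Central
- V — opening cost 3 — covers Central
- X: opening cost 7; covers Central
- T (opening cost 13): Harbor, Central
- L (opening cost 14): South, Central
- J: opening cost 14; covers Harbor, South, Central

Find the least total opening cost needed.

This is a weighted set-cover instance.
The greedy cost-per-new-zone heuristic would pick V and C for 15, but a cheaper cover exists.
C alone covers Harbor, South, Central — every zone.
Total opening cost: 12.
No cover costs less than 12.

12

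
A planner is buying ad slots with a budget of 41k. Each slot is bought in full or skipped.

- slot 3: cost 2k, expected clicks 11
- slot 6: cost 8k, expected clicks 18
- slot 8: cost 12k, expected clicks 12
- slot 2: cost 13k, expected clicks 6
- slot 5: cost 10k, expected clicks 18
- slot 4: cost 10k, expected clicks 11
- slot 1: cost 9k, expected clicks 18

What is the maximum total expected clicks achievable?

Take slot 3, slot 6, slot 8, slot 5, and slot 1: cost 2 + 8 + 12 + 10 + 9 = 41 ≤ 41, expected clicks 11 + 18 + 12 + 18 + 18 = 77.
No other feasible combination does better.

77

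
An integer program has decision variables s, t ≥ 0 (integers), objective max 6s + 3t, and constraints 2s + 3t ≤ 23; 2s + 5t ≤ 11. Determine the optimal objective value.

The continuous relaxation peaks at (5.5, 0) with value 33.00; rounding to a feasible lattice point costs some objective.
(s,t)=(5,0) is feasible, giving 30.
(s,t)=(4,0) is feasible, giving 24.
The best lattice point is (5,0), giving 30.

30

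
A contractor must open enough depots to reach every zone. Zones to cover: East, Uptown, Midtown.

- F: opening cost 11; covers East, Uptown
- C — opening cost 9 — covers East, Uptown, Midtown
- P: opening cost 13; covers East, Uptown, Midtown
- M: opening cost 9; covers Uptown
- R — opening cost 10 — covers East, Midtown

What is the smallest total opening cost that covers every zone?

This is a weighted set-cover instance.
C alone covers East, Uptown, Midtown — every zone.
Total opening cost: 9.

9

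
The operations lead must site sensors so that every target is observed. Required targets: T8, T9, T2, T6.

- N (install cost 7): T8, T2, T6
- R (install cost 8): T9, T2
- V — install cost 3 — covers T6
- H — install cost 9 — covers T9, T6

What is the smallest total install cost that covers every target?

15

Choose N and R: together they cover T8, T9, T2, T6 — every target.
Total install cost: 7 + 8 = 15.
No cover costs less than 15.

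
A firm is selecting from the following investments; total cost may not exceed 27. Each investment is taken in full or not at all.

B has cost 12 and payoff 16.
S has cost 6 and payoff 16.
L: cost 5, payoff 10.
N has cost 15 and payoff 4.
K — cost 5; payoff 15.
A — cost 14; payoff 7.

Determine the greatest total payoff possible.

47

Take B, S, and K: cost 12 + 6 + 5 = 23 ≤ 27, payoff 16 + 16 + 15 = 47.
No other feasible combination does better.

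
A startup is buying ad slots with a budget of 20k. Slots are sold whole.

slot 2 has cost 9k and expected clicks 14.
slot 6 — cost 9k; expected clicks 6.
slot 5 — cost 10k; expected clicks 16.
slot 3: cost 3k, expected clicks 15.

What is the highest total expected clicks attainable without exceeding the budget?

31

Allowing fractional choices, the relaxed optimum would be about 41.9, but ad slots are indivisible.
slot 2 + slot 5: cost 9 + 10 = 19 ≤ 20, expected clicks 14 + 16 = 30.
slot 5 + slot 3: cost 10 + 3 = 13 ≤ 20, expected clicks 16 + 15 = 31.
Best is slot 5 and slot 3 with total expected clicks 31.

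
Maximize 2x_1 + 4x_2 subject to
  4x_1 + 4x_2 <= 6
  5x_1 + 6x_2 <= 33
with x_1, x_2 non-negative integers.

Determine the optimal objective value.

4

Relaxing integrality, the LP optimum is 6.00 at (x_1,x_2) = (0, 1.5), which is not an integer point.
(x_1,x_2)=(0,1): 4·0+4·1=4≤6, 5·0+6·1=6≤33, objective 4.
(x_1,x_2)=(1,0): 4·1+4·0=4≤6, 5·1+6·0=5≤33, objective 2.
No feasible integer point exceeds 4.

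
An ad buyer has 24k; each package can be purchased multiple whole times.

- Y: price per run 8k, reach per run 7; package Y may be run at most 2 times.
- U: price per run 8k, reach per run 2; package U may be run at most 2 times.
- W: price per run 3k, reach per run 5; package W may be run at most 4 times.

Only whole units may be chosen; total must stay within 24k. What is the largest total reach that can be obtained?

2×Y and 2×W: price 22 ≤ 24, reach 2·7 + 2·5 = 24.
1×Y and 4×W: price 20 ≤ 24, reach 1·7 + 4·5 = 27.
Best is 27.

27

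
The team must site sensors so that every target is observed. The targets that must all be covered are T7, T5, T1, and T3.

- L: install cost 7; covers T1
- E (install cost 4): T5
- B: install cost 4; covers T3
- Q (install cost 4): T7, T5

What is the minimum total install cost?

Choose L, B, and Q: together they cover T7, T5, T1, T3 — every target.
Total install cost: 7 + 4 + 4 = 15.
No cover costs less than 15.

15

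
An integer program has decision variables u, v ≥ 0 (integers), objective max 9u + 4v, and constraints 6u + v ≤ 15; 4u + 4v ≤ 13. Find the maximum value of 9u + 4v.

(u,v)=(2,1): 6·2+1·1=13≤15, 4·2+4·1=12≤13, objective 22.
(u,v)=(2,0): 6·2+1·0=12≤15, 4·2+4·0=8≤13, objective 18.
Maximum is 22 at (u,v)=(2,1).

22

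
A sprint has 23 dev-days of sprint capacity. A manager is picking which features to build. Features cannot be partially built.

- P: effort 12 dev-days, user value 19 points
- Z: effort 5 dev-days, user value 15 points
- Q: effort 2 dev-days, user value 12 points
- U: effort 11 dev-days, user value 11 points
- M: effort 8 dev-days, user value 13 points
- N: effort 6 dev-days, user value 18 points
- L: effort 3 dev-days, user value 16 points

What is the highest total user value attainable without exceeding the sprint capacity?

P + Z + Q + L: effort 12 + 5 + 2 + 3 = 22 ≤ 23, user value 19 + 15 + 12 + 16 = 62.
Z + M + N + L: effort 5 + 8 + 6 + 3 = 22 ≤ 23, user value 15 + 13 + 18 + 16 = 62.
P + Q + N + L: effort 12 + 2 + 6 + 3 = 23 ≤ 23, user value 19 + 12 + 18 + 16 = 65.
Best is P, Q, N, and L with total user value 65.

65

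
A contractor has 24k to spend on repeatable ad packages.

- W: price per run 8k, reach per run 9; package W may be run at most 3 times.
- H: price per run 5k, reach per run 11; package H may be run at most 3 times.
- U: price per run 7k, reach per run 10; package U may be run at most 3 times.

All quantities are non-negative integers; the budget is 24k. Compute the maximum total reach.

H has the best ratio (11/5); taking only H gives at most 3×11 = 33 (stopped by the supply cap of 3).
Mixing does better — 3×H and 1×U: price 22 ≤ 24, reach 3·11 + 1·10 = 43.

43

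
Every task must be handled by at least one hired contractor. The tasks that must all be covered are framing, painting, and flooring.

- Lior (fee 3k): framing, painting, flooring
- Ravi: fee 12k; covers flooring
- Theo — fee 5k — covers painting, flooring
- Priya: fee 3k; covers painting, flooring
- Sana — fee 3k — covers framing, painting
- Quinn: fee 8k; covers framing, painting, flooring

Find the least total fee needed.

Lior alone covers framing, painting, flooring — every task.
Total fee: 3.

3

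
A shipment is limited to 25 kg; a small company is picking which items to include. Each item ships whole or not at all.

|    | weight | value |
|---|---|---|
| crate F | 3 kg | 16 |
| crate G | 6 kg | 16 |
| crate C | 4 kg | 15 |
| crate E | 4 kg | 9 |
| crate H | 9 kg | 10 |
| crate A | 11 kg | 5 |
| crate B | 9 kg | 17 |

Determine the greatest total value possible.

64

crate F + crate G + crate E + crate B: weight 3 + 6 + 4 + 9 = 22 ≤ 25, value 16 + 16 + 9 + 17 = 58.
crate F + crate C + crate H + crate B: weight 3 + 4 + 9 + 9 = 25 ≤ 25, value 16 + 15 + 10 + 17 = 58.
crate F + crate G + crate C + crate B: weight 3 + 6 + 4 + 9 = 22 ≤ 25, value 16 + 16 + 15 + 17 = 64.
Best is crate F, crate G, crate C, and crate B with total value 64.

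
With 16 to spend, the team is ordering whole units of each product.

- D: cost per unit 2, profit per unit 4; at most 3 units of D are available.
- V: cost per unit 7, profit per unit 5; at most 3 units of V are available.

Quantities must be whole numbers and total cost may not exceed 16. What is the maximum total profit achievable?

17

This is a bounded integer knapsack.
1×D and 2×V: cost 16 ≤ 16, profit 1·4 + 2·5 = 14.
3×D and 1×V: cost 13 ≤ 16, profit 3·4 + 1·5 = 17.
Best is 17.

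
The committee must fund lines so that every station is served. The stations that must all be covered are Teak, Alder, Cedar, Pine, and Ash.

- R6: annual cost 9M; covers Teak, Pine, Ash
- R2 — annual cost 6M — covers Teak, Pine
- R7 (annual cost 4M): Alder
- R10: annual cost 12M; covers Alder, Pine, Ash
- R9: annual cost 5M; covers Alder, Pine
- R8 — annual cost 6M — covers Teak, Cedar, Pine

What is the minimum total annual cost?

18

The greedy cost-per-new-station heuristic would pick R8, R7, and R6 for 19, but a cheaper cover exists.
Choose R10 and R8: together they cover Teak, Alder, Cedar, Pine, Ash — every station.
Total annual cost: 12 + 6 = 18.
No cover costs less than 18.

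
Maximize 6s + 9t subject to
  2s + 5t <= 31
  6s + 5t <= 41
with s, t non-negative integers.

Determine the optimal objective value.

57

The continuous relaxation peaks at (2.5, 5.2) with value 61.80; rounding to a feasible lattice point costs some objective.
(s,t)=(2,5): 2·2+5·5=29≤31, 6·2+5·5=37≤41, objective 57.
(s,t)=(3,4): 2·3+5·4=26≤31, 6·3+5·4=38≤41, objective 54.
The best lattice point is (2,5), giving 57.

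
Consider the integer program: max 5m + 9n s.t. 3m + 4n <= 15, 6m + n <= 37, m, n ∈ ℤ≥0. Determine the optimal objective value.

(m,n)=(1,3): 3·1+4·3=15≤15, 6·1+1·3=9≤37, objective 32.
(m,n)=(2,2): 3·2+4·2=14≤15, 6·2+1·2=14≤37, objective 28.
(m,n)=(0,3): 3·0+4·3=12≤15, 6·0+1·3=3≤37, objective 27.
Maximum is 32 at (m,n)=(1,3).

32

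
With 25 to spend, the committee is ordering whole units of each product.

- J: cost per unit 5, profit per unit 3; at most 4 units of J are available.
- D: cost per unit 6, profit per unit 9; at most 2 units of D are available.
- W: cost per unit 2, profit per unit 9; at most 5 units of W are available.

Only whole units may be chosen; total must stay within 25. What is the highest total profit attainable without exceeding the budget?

63

W has the best ratio (9/2); taking only W gives at most 5×9 = 45 (stopped by the supply cap of 5).
Mixing does better — 2×D and 5×W: cost 22 ≤ 25, profit 2·9 + 5·9 = 63.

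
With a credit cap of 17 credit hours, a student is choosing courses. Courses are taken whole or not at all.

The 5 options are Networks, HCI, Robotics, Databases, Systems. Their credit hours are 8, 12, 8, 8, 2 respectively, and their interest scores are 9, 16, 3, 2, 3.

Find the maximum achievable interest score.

Allowing fractional choices, the relaxed optimum would be about 22.4, but courses are indivisible.
Networks + Systems: credit hours 8 + 2 = 10 ≤ 17, interest score 9 + 3 = 12.
HCI + Systems: credit hours 12 + 2 = 14 ≤ 17, interest score 16 + 3 = 19.
HCI: credit hours 12 ≤ 17, interest score 16.
Best is HCI and Systems with total interest score 19.

19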